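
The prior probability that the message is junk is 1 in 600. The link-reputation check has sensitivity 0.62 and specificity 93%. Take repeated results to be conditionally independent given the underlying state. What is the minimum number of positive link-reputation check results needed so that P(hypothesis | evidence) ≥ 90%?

Prior odds = (1/600)/(599/600) = 1/599.
False-positive rate = 1 − 0.93 = 0.07; likelihood ratio of a positive = 0.62/0.07 = 62/7.
Target odds: 0.9 ÷ 0.1 = 9.
Require (62/7)ⁿ ≥ 9 ÷ (1/599) = 5391.
(62/7)³ = 238328/343 falls short of 5391 but (62/7)⁴ = 14776336/2401 reaches it, so n = 4.

4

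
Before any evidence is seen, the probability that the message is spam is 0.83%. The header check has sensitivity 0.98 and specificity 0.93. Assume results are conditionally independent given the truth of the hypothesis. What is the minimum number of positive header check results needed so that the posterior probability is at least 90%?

Prior odds: 0.0083 ÷ 0.9917 = 83/9917.
False-positive rate = 1 − 0.93 = 0.07; likelihood ratio of a positive = 0.98/0.07 = 14.
Target odds: 0.9 ÷ 0.1 = 9.
Require 14ⁿ ≥ 9 ÷ (83/9917) = 89253/83.
14² = 196 falls short of 89253/83 but 14³ = 2744 reaches it, so n = 3.

3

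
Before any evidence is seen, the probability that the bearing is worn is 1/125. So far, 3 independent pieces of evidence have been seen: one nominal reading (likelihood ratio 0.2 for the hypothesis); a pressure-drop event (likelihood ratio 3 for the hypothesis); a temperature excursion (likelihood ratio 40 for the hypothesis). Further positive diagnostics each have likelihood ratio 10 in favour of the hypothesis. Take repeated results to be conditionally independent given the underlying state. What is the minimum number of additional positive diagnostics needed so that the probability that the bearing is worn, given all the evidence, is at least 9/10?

2

Prior odds = 0.008/0.992 = 1/124.
Combined Bayes factor of the evidence already in hand = 0.2 × 3 × 40 = 24.
Odds after that evidence = (1/124) × 24 = 6/31.
Target odds = 0.9/0.1 = 9.
Need 10ⁿ ≥ 9 ÷ (6/31) = 46.5.
10¹ = 10 falls short of 46.5 but 10² = 100 reaches it, so n = 2.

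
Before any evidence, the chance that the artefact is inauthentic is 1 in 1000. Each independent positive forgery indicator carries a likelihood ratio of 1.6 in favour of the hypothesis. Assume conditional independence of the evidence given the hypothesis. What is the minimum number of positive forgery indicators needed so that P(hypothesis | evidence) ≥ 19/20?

21

Prior odds = 0.001/0.999 = 1/999.
Likelihood ratio per positive forgery indicator = 1.6.
Target odds: 0.95 ÷ 0.05 = 19.
Need (1/999) × 1.6ⁿ ≥ 19, i.e. 1.6ⁿ ≥ 18981.
1.6²⁰ ≈12089.3 falls short of 18981 but 1.6²¹ ≈19342.8 reaches it, so n = 21.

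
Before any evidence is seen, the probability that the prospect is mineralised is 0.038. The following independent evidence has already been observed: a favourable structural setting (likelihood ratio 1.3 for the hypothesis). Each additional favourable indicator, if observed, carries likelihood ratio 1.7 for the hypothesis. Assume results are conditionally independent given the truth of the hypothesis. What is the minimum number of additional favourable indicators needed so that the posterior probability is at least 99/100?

15

Prior odds = 0.038/0.962 = 19/481.
Bayes factor of the evidence already in hand = 1.3.
Odds after that evidence = (19/481) × 1.3 = 19/370.
Target odds = 0.99/0.01 = 99.
Need 1.7ⁿ ≥ 99 ÷ (19/370) = 36630/19.
1.7¹⁴ ≈1683.78 falls short of 36630/19 but 1.7¹⁵ ≈2862.42 reaches it, so n = 15.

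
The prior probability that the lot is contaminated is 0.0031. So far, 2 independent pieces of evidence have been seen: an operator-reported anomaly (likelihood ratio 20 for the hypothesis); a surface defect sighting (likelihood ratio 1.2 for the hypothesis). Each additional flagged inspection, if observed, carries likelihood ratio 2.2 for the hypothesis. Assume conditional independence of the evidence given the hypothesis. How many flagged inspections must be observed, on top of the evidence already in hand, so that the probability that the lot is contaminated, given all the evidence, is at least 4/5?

Prior odds = 0.0031/0.9969 = 31/9969.
Combined Bayes factor of the evidence already in hand = 20 × 1.2 = 24.
Odds after that evidence = (31/9969) × 24 = 248/3323.
Target odds = 0.8/0.2 = 4.
Need 2.2ⁿ ≥ 4 ÷ (248/3323) = 3323/62.
2.2⁵ = 51.53632 falls short of 3323/62 but 2.2⁶ = 1771561/15625 reaches it, so n = 6.

6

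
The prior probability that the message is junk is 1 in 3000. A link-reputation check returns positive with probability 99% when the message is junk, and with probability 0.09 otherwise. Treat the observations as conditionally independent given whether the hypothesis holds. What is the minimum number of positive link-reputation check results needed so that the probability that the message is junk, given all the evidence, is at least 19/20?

Prior odds = (1/3000)/(2999/3000) = 1/2999.
Likelihood ratio of a positive result = 0.99/0.09 = 11.
Target posterior odds = 0.95/0.05 = 19.
Need (1/2999) × 11ⁿ ≥ 19, i.e. 11ⁿ ≥ 56981.
11⁴ = 14641 falls short of 56981 but 11⁵ = 161051 reaches it, so n = 5.

5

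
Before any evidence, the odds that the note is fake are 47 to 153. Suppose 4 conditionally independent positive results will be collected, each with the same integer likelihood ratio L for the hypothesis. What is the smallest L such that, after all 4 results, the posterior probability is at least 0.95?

Prior odds = 47/153.
Target odds = 0.95/0.05 = 19.
Need L⁴ ≥ 19 ÷ (47/153) = 2907/47.
2⁴ = 16 < 2907/47 ≤ 81 = 3⁴, so L = 3.

3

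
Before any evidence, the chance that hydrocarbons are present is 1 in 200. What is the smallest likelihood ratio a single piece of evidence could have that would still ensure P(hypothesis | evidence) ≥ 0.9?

1791

Prior odds = 0.005/0.995 = 1/199.
Target odds = 0.9/0.1 = 9.
Required Bayes factor = 9 ÷ (1/199) = 1791.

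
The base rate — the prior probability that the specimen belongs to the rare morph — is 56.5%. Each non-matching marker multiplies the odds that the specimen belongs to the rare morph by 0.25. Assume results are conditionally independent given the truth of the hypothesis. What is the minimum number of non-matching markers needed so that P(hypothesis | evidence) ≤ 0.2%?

Prior odds = 0.565/0.435 = 113/87.
Likelihood ratio per non-matching marker = 0.25.
Target posterior odds = 0.002/0.998 = 1/499.
Require 0.25ⁿ ≤ 1/499 ÷ (113/87) = 87/56387.
0.25⁴ = 0.00390625 is still above 87/56387 but 0.25⁵ = 1/1024 is at or below it, so n = 5.

5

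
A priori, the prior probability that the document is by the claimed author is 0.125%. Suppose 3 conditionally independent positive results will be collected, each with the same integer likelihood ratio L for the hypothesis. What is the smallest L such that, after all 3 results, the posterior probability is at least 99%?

Prior odds = 0.00125/0.99875 = 1/799.
Target odds = 0.99/0.01 = 99.
Need L³ ≥ 99 ÷ (1/799) = 79101.
42³ = 74088 < 79101 ≤ 79507 = 43³, so L = 43.

43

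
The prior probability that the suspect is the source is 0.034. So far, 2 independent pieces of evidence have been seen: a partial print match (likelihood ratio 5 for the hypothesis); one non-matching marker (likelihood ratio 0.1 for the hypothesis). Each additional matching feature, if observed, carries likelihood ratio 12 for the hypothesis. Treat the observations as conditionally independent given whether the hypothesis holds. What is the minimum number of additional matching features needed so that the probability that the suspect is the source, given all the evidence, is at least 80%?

3

Prior odds = 0.034/0.966 = 17/483.
Combined Bayes factor of the evidence already in hand = 5 × 0.1 = 0.5.
Odds after that evidence = (17/483) × 0.5 = 17/966.
Target odds = 0.8/0.2 = 4.
Need 12ⁿ ≥ 4 ÷ (17/966) = 3864/17.
12² = 144 falls short of 3864/17 but 12³ = 1728 reaches it, so n = 3.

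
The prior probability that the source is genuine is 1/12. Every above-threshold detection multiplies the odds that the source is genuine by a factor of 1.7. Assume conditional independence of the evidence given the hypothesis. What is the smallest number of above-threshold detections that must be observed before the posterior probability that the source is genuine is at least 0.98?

12

Prior odds: (1/12) ÷ (11/12) = 1/11.
Likelihood ratio per above-threshold detection = 1.7.
Target posterior odds = 0.98/0.02 = 49.
Need (1/11) × 1.7ⁿ ≥ 49, i.e. 1.7ⁿ ≥ 539.
1.7¹¹ ≈342.719 falls short of 539 but 1.7¹² ≈582.622 reaches it, so n = 12.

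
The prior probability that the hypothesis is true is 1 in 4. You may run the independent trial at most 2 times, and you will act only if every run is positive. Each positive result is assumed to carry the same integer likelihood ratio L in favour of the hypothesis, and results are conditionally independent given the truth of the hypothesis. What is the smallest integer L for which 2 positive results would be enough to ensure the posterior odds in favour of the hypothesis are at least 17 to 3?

Prior odds = 0.25/0.75 = 1/3.
Target odds = 17/3.
Need L² ≥ 17/3 ÷ (1/3) = 17.
4² = 16 < 17 ≤ 25 = 5², so L = 5.

5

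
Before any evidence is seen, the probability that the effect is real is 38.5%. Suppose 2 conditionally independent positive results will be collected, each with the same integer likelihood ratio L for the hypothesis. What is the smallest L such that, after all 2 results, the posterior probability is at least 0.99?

Prior odds = 0.385/0.615 = 77/123.
Target odds = 0.99/0.01 = 99.
Need L² ≥ 99 ÷ (77/123) = 1107/7.
12² = 144 < 1107/7 ≤ 169 = 13², so L = 13.

13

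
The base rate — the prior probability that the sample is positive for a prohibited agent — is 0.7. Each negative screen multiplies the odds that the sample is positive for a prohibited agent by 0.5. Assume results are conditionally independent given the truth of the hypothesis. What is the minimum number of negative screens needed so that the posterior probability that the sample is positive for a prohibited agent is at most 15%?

4

Prior odds: 0.7 ÷ 0.3 = 7/3.
Likelihood ratio per negative screen = 0.5.
Target posterior odds = 0.15/0.85 = 3/17.
Require 0.5ⁿ ≤ 3/17 ÷ (7/3) = 9/119.
0.5³ = 0.125 is still above 9/119 but 0.5⁴ = 0.0625 is at or below it, so n = 4.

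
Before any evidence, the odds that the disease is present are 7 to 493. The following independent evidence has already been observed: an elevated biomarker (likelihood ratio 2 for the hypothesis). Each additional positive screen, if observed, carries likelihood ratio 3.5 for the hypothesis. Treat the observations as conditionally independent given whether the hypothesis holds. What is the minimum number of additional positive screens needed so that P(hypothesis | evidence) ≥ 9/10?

Prior odds = 7/493.
Bayes factor of the evidence already in hand = 2.
Odds after that evidence = (7/493) × 2 = 14/493.
Target odds = 0.9/0.1 = 9.
Need 3.5ⁿ ≥ 9 ÷ (14/493) = 4437/14.
3.5⁴ = 150.0625 falls short of 4437/14 but 3.5⁵ = 525.21875 reaches it, so n = 5.

5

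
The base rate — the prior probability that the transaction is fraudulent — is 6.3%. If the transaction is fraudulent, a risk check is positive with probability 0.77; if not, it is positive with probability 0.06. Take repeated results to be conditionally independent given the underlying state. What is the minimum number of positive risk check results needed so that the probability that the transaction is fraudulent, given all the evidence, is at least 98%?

3

Prior odds = 0.063/0.937 = 63/937.
Likelihood ratio of a positive = 0.77/0.06 = 77/6.
Target odds: 0.98 ÷ 0.02 = 49.
Need (63/937) × (77/6)ⁿ ≥ 49, i.e. (77/6)ⁿ ≥ 6559/9.
(77/6)² = 5929/36 falls short of 6559/9 but (77/6)³ = 456533/216 reaches it, so n = 3.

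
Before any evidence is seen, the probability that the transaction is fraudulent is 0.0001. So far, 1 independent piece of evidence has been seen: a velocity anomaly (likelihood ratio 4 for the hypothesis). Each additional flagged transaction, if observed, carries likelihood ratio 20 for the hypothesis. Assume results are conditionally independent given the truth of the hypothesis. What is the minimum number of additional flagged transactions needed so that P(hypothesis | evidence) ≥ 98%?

4

Prior odds = 0.0001/0.9999 = 1/9999.
Bayes factor of the evidence already in hand = 4.
Odds after that evidence = (1/9999) × 4 = 4/9999.
Target odds = 0.98/0.02 = 49.
Need 20ⁿ ≥ 49 ÷ (4/9999) = 122487.75.
20³ = 8000 falls short of 122487.75 but 20⁴ = 160000 reaches it, so n = 4.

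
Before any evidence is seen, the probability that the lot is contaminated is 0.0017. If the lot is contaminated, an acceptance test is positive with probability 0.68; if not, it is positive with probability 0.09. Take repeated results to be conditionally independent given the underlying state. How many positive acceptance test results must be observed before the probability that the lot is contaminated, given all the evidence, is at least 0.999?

7

Prior odds = 0.0017/0.9983 = 17/9983.
Likelihood ratio of a positive = 0.68/0.09 = 68/9.
Target odds: 0.999 ÷ 0.001 = 999.
Need (17/9983) × (68/9)ⁿ ≥ 999, i.e. (68/9)ⁿ ≥ 9973017/17.
(68/9)⁶ ≈186037 falls short of 9973017/17 but (68/9)⁷ ≈1.40561e+06 reaches it, so n = 7.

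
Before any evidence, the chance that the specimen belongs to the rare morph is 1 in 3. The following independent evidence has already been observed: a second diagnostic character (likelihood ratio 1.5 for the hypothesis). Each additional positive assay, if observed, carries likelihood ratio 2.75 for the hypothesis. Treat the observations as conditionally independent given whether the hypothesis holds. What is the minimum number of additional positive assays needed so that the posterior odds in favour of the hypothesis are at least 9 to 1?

Prior odds = (1/3)/(2/3) = 0.5.
Bayes factor of the evidence already in hand = 1.5.
Odds after that evidence = 0.5 × 1.5 = 0.75.
Target odds = 9.
Need 2.75ⁿ ≥ 9 ÷ 0.75 = 12.
2.75² = 7.5625 falls short of 12 but 2.75³ = 20.796875 reaches it, so n = 3.

3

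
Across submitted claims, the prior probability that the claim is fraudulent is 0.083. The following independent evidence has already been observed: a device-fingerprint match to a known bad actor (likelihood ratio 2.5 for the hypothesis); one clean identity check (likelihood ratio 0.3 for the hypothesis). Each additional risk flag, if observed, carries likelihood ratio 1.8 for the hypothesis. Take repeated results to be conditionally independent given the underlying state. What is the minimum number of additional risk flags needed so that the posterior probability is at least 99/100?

13

Prior odds = 0.083/0.917 = 83/917.
Combined Bayes factor of the evidence already in hand = 2.5 × 0.3 = 0.75.
Odds after that evidence = (83/917) × 0.75 = 249/3668.
Target odds = 0.99/0.01 = 99.
Need 1.8ⁿ ≥ 99 ÷ (249/3668) = 121044/83.
1.8¹² ≈1156.83 falls short of 121044/83 but 1.8¹³ ≈2082.3 reaches it, so n = 13.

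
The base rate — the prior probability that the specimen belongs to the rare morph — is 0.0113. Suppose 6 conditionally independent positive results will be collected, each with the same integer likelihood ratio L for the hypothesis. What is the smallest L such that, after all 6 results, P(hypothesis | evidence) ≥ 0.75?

3

Prior odds = 0.0113/0.9887 = 113/9887.
Target odds = 0.75/0.25 = 3.
Need L⁶ ≥ 3 ÷ (113/9887) = 29661/113.
2⁶ = 64 < 29661/113 ≤ 729 = 3⁶, so L = 3.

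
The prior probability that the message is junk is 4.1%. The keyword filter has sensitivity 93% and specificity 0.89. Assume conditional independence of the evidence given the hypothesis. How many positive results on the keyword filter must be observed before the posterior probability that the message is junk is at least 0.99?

4

Prior odds: 0.041 ÷ 0.959 = 41/959.
False-positive rate = 1 − 0.89 = 0.11; likelihood ratio of a positive = 0.93/0.11 = 93/11.
Target posterior odds = 0.99/0.01 = 99.
Require (93/11)ⁿ ≥ 99 ÷ (41/959) = 94941/41.
(93/11)³ = 804357/1331 falls short of 94941/41 but (93/11)⁴ = 74805201/14641 reaches it, so n = 4.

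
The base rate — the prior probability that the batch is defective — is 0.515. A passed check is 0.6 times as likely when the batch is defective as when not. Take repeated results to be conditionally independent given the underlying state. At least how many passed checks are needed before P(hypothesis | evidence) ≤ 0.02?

8

Prior odds: 0.515 ÷ 0.485 = 103/97.
Likelihood ratio per passed check = 0.6.
Target odds: 0.02 ÷ 0.98 = 1/49.
Need (103/97) × 0.6ⁿ ≤ 1/49, i.e. 0.6ⁿ ≤ 97/5047.
0.6⁷ = 2187/78125 is still above 97/5047 but 0.6⁸ = 6561/390625 is at or below it, so n = 8.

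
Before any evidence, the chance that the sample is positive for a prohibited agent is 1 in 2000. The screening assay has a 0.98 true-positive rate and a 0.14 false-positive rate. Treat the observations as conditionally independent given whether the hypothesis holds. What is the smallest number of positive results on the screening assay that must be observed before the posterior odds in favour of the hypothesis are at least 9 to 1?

6

Prior odds: 0.0005 ÷ 0.9995 = 1/1999.
Likelihood ratio of a positive result = 0.98/0.14 = 7.
Target odds = 9.
Require 7ⁿ ≥ 9 ÷ (1/1999) = 17991.
7⁵ = 16807 falls short of 17991 but 7⁶ = 117649 reaches it, so n = 6.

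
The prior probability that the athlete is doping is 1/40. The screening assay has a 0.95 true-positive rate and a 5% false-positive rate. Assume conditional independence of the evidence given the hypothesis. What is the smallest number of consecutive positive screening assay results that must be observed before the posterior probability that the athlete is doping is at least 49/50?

3

Prior odds = 0.025/0.975 = 1/39.
Likelihood ratio of a positive result = 0.95/0.05 = 19.
Target posterior odds = 0.98/0.02 = 49.
Require 19ⁿ ≥ 49 ÷ (1/39) = 1911.
19² = 361 falls short of 1911 but 19³ = 6859 reaches it, so n = 3.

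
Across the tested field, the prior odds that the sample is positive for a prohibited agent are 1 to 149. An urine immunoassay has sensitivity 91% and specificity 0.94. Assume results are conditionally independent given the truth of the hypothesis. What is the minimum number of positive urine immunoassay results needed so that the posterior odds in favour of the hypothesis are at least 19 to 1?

3

Prior odds = 1/149.
False-positive rate = 1 − 0.94 = 0.06; likelihood ratio of a positive = 0.91/0.06 = 91/6.
Target odds = 19.
Need (1/149) × (91/6)ⁿ ≥ 19, i.e. (91/6)ⁿ ≥ 2831.
(91/6)² = 8281/36 falls short of 2831 but (91/6)³ = 753571/216 reaches it, so n = 3.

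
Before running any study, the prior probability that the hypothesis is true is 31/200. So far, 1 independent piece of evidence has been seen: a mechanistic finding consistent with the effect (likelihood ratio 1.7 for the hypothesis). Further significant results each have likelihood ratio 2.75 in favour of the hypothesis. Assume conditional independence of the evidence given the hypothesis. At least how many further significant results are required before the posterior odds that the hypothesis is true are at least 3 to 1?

3

Prior odds = 0.155/0.845 = 31/169.
Bayes factor of the evidence already in hand = 1.7.
Odds after that evidence = (31/169) × 1.7 = 527/1690.
Target odds = 3.
Need 2.75ⁿ ≥ 3 ÷ (527/1690) = 5070/527.
2.75² = 7.5625 falls short of 5070/527 but 2.75³ = 20.796875 reaches it, so n = 3.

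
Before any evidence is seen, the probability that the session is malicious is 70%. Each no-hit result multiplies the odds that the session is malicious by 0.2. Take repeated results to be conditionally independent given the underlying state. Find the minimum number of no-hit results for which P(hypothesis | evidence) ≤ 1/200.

4

Prior odds = 0.7/0.3 = 7/3.
Likelihood ratio per no-hit result = 0.2.
Target odds: 0.005 ÷ 0.995 = 1/199.
Require 0.2ⁿ ≤ 1/199 ÷ (7/3) = 3/1393.
0.2³ = 0.008 is still above 3/1393 but 0.2⁴ = 0.0016 is at or below it, so n = 4.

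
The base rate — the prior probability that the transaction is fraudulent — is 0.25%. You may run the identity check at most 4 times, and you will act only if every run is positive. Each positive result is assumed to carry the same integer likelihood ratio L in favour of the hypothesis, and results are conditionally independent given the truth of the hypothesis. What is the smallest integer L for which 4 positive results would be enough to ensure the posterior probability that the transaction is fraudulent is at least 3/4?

Prior odds = 0.0025/0.9975 = 1/399.
Target odds = 0.75/0.25 = 3.
Need L⁴ ≥ 3 ÷ (1/399) = 1197.
5⁴ = 625 < 1197 ≤ 1296 = 6⁴, so L = 6.

6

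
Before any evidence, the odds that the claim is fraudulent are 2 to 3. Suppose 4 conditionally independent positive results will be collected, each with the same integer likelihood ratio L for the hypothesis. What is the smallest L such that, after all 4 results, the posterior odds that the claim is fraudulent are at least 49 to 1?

Prior odds = 2/3.
Target odds = 49.
Need L⁴ ≥ 49 ÷ (2/3) = 73.5.
2⁴ = 16 < 73.5 ≤ 81 = 3⁴, so L = 3.

3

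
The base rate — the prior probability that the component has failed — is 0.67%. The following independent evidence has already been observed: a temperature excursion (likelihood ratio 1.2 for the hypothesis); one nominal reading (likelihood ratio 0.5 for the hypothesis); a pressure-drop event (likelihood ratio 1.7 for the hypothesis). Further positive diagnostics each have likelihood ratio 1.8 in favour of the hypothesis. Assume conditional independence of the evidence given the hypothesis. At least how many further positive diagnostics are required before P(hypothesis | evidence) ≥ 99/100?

Prior odds = 0.0067/0.9933 = 67/9933.
Combined Bayes factor of the evidence already in hand = 1.2 × 0.5 × 1.7 = 1.02.
Odds after that evidence = (67/9933) × 1.02 = 1139/165550.
Target odds = 0.99/0.01 = 99.
Need 1.8ⁿ ≥ 99 ÷ (1139/165550) = 16389450/1139.
1.8¹⁶ ≈12144 falls short of 16389450/1139 but 1.8¹⁷ ≈21859.1 reaches it, so n = 17.

17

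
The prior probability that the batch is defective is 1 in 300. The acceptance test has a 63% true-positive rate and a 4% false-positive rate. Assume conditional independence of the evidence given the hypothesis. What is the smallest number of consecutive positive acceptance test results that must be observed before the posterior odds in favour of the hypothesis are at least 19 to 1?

Prior odds = (1/300)/(299/300) = 1/299.
Likelihood ratio of a positive result = 0.63/0.04 = 15.75.
Target odds = 19.
Require 15.75ⁿ ≥ 19 ÷ (1/299) = 5681.
15.75³ = 3906.984375 falls short of 5681 but 15.75⁴ = 15752961/256 reaches it, so n = 4.

4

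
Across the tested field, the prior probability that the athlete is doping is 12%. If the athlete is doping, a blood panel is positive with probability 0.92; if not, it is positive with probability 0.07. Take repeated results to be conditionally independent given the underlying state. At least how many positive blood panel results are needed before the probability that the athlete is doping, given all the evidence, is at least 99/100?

Prior odds: 0.12 ÷ 0.88 = 3/22.
Likelihood ratio of a positive = 0.92/0.07 = 92/7.
Target posterior odds = 0.99/0.01 = 99.
Require (92/7)ⁿ ≥ 99 ÷ (3/22) = 726.
(92/7)² = 8464/49 falls short of 726 but (92/7)³ = 778688/343 reaches it, so n = 3.

3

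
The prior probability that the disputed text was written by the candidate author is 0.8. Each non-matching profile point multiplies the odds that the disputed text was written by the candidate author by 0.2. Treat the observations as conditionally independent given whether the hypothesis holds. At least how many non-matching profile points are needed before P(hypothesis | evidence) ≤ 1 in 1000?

Prior odds = 0.8/0.2 = 4.
Likelihood ratio per non-matching profile point = 0.2.
Target posterior odds = 0.001/0.999 = 1/999.
Need 4 × 0.2ⁿ ≤ 1/999, i.e. 0.2ⁿ ≤ 1/3996.
0.2⁵ = 0.00032 is still above 1/3996 but 0.2⁶ = 1/15625 is at or below it, so n = 6.

6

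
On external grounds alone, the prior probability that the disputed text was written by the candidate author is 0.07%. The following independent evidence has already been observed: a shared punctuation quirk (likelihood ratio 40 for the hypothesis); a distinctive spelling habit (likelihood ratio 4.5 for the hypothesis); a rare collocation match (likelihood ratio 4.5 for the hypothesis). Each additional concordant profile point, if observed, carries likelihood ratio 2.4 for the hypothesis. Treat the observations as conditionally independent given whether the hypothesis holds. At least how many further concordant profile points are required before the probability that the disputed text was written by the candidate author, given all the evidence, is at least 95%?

5

Prior odds = 0.0007/0.9993 = 7/9993.
Combined Bayes factor of the evidence already in hand = 40 × 4.5 × 4.5 = 810.
Odds after that evidence = (7/9993) × 810 = 1890/3331.
Target odds = 0.95/0.05 = 19.
Need 2.4ⁿ ≥ 19 ÷ (1890/3331) = 63289/1890.
2.4⁴ = 33.1776 falls short of 63289/1890 but 2.4⁵ = 79.62624 reaches it, so n = 5.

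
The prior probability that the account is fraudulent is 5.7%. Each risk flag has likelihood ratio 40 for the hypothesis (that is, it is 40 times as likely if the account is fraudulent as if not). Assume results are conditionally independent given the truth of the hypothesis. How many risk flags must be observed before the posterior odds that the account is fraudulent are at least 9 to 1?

2

Prior odds: 0.057 ÷ 0.943 = 57/943.
Likelihood ratio per risk flag = 40.
Target odds = 9.
Require 40ⁿ ≥ 9 ÷ (57/943) = 2829/19.
40¹ = 40 falls short of 2829/19 but 40² = 1600 reaches it, so n = 2.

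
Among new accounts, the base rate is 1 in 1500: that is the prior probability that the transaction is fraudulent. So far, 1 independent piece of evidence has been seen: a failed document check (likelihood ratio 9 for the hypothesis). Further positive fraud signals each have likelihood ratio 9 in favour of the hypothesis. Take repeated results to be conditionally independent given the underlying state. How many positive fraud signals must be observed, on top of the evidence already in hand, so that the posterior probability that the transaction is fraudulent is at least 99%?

Prior odds = (1/1500)/(1499/1500) = 1/1499.
Bayes factor of the evidence already in hand = 9.
Odds after that evidence = (1/1499) × 9 = 9/1499.
Target odds = 0.99/0.01 = 99.
Need 9ⁿ ≥ 99 ÷ (9/1499) = 16489.
9⁴ = 6561 falls short of 16489 but 9⁵ = 59049 reaches it, so n = 5.

5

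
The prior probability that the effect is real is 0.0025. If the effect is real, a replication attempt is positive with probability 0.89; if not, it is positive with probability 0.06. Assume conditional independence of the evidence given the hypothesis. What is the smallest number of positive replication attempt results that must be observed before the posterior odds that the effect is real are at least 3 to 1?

Prior odds: 0.0025 ÷ 0.9975 = 1/399.
Likelihood ratio of a positive = 0.89/0.06 = 89/6.
Target odds = 3.
Require (89/6)ⁿ ≥ 3 ÷ (1/399) = 1197.
(89/6)² = 7921/36 falls short of 1197 but (89/6)³ = 704969/216 reaches it, so n = 3.

3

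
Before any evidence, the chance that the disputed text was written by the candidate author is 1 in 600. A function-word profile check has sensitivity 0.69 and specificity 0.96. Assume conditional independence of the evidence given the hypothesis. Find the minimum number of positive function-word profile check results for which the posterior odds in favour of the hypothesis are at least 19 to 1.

4

Prior odds = (1/600)/(599/600) = 1/599.
False-positive rate = 1 − 0.96 = 0.04; likelihood ratio of a positive = 0.69/0.04 = 17.25.
Target odds = 19.
Need (1/599) × 17.25ⁿ ≥ 19, i.e. 17.25ⁿ ≥ 11381.
17.25³ = 5132.953125 falls short of 11381 but 17.25⁴ = 22667121/256 reaches it, so n = 4.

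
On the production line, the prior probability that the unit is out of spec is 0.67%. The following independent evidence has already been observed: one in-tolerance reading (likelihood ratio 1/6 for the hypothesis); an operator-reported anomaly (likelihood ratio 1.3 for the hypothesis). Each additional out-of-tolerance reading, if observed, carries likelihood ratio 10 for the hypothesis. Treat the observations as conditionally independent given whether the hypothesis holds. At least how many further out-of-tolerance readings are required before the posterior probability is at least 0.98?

Prior odds = 0.0067/0.9933 = 67/9933.
Combined Bayes factor of the evidence already in hand = (1/6) × 1.3 = 13/60.
Odds after that evidence = (67/9933) × 13/60 = 871/595980.
Target odds = 0.98/0.02 = 49.
Need 10ⁿ ≥ 49 ÷ (871/595980) = 29203020/871.
10⁴ = 10000 falls short of 29203020/871 but 10⁵ = 100000 reaches it, so n = 5.

5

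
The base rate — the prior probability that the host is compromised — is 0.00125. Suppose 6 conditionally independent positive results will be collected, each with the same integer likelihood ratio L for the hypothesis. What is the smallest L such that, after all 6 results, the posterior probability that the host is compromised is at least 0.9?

5

Prior odds = 0.00125/0.99875 = 1/799.
Target odds = 0.9/0.1 = 9.
Need L⁶ ≥ 9 ÷ (1/799) = 7191.
4⁶ = 4096 < 7191 ≤ 15625 = 5⁶, so L = 5.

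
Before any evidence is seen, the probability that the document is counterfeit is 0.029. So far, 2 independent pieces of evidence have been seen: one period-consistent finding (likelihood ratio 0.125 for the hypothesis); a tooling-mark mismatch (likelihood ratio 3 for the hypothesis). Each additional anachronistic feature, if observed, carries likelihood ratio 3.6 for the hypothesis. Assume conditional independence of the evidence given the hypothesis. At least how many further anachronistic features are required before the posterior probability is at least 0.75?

5

Prior odds = 0.029/0.971 = 29/971.
Combined Bayes factor of the evidence already in hand = 0.125 × 3 = 0.375.
Odds after that evidence = (29/971) × 0.375 = 87/7768.
Target odds = 0.75/0.25 = 3.
Need 3.6ⁿ ≥ 3 ÷ (87/7768) = 7768/29.
3.6⁴ = 167.9616 falls short of 7768/29 but 3.6⁵ = 604.66176 reaches it, so n = 5.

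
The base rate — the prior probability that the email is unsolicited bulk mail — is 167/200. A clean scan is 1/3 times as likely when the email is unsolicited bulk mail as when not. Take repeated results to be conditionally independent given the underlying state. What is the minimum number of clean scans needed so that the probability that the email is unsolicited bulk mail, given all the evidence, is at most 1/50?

6

Prior odds = 0.835/0.165 = 167/33.
Likelihood ratio per clean scan = 1/3.
Target odds: 0.02 ÷ 0.98 = 1/49.
Require (1/3)ⁿ ≤ 1/49 ÷ (167/33) = 33/8183.
(1/3)⁵ = 1/243 is still above 33/8183 but (1/3)⁶ = 1/729 is at or below it, so n = 6.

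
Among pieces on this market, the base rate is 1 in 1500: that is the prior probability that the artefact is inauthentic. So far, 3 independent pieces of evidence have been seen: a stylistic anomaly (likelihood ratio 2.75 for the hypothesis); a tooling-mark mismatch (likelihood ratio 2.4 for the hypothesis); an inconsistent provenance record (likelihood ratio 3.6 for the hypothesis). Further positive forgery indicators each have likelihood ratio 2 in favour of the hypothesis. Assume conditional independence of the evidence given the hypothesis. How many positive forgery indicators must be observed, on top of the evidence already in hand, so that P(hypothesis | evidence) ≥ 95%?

Prior odds = (1/1500)/(1499/1500) = 1/1499.
Combined Bayes factor of the evidence already in hand = 2.75 × 2.4 × 3.6 = 23.76.
Odds after that evidence = (1/1499) × 23.76 = 594/37475.
Target odds = 0.95/0.05 = 19.
Need 2ⁿ ≥ 19 ÷ (594/37475) = 712025/594.
2¹⁰ = 1024 falls short of 712025/594 but 2¹¹ = 2048 reaches it, so n = 11.

11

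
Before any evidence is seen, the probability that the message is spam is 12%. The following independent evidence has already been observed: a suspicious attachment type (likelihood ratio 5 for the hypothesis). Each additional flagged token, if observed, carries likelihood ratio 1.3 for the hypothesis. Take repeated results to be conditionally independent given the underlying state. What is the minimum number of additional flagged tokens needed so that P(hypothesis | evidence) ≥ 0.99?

19

Prior odds = 0.12/0.88 = 3/22.
Bayes factor of the evidence already in hand = 5.
Odds after that evidence = (3/22) × 5 = 15/22.
Target odds = 0.99/0.01 = 99.
Need 1.3ⁿ ≥ 99 ÷ (15/22) = 145.2.
1.3¹⁸ ≈112.455 falls short of 145.2 but 1.3¹⁹ ≈146.192 reaches it, so n = 19.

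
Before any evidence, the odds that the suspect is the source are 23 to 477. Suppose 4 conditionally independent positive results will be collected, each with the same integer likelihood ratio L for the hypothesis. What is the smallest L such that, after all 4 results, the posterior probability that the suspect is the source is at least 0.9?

Prior odds = 23/477.
Target odds = 0.9/0.1 = 9.
Need L⁴ ≥ 9 ÷ (23/477) = 4293/23.
3⁴ = 81 < 4293/23 ≤ 256 = 4⁴, so L = 4.

4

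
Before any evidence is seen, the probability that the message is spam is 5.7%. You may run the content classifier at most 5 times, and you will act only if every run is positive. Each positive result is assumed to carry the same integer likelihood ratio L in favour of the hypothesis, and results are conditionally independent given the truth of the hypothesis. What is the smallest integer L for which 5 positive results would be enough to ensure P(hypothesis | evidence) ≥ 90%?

Prior odds = 0.057/0.943 = 57/943.
Target odds = 0.9/0.1 = 9.
Need L⁵ ≥ 9 ÷ (57/943) = 2829/19.
2⁵ = 32 < 2829/19 ≤ 243 = 3⁵, so L = 3.

3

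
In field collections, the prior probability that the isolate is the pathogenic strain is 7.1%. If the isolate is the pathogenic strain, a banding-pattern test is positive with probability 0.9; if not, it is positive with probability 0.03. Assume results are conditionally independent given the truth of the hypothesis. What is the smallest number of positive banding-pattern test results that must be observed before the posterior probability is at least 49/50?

Prior odds: 0.071 ÷ 0.929 = 71/929.
Likelihood ratio of a positive = 0.9/0.03 = 30.
Target odds: 0.98 ÷ 0.02 = 49.
Require 30ⁿ ≥ 49 ÷ (71/929) = 45521/71.
30¹ = 30 falls short of 45521/71 but 30² = 900 reaches it, so n = 2.

2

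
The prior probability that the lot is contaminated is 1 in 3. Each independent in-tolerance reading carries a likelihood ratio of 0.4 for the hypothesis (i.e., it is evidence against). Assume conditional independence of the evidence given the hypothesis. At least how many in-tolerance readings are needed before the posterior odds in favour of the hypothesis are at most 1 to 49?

Prior odds: (1/3) ÷ (2/3) = 0.5.
Likelihood ratio per in-tolerance reading = 0.4.
Target odds = 1/49.
Need 0.5 × 0.4ⁿ ≤ 1/49, i.e. 0.4ⁿ ≤ 2/49.
0.4³ = 0.064 is still above 2/49 but 0.4⁴ = 0.0256 is at or below it, so n = 4.

4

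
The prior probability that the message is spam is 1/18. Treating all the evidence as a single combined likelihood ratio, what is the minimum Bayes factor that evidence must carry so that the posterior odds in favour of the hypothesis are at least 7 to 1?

Prior odds = (1/18)/(17/18) = 1/17.
Target odds = 7.
Required Bayes factor = 7 ÷ (1/17) = 119.

119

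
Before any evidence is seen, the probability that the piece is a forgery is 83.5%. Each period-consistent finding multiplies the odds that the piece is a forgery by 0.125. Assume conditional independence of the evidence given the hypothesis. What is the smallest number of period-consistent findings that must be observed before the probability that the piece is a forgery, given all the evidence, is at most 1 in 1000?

Prior odds: 0.835 ÷ 0.165 = 167/33.
Likelihood ratio per period-consistent finding = 0.125.
Target posterior odds = 0.001/0.999 = 1/999.
Need (167/33) × 0.125ⁿ ≤ 1/999, i.e. 0.125ⁿ ≤ 11/55611.
0.125⁴ = 1/4096 is still above 11/55611 but 0.125⁵ = 1/32768 is at or below it, so n = 5.

5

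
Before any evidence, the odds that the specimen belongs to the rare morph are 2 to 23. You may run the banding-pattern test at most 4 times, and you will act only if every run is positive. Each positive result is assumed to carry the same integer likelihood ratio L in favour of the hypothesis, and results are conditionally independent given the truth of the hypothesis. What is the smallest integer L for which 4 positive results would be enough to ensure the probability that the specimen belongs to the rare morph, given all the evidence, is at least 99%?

6

Prior odds = 2/23.
Target odds = 0.99/0.01 = 99.
Need L⁴ ≥ 99 ÷ (2/23) = 1138.5.
5⁴ = 625 < 1138.5 ≤ 1296 = 6⁴, so L = 6.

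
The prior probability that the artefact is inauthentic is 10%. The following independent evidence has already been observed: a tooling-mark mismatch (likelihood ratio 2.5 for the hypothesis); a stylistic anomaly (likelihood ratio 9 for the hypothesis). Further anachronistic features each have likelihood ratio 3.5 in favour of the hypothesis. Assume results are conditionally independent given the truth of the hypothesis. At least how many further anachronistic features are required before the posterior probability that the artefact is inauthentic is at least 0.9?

2

Prior odds = 0.1/0.9 = 1/9.
Combined Bayes factor of the evidence already in hand = 2.5 × 9 = 22.5.
Odds after that evidence = (1/9) × 22.5 = 2.5.
Target odds = 0.9/0.1 = 9.
Need 3.5ⁿ ≥ 9 ÷ 2.5 = 3.6.
3.5¹ = 3.5 falls short of 3.6 but 3.5² = 12.25 reaches it, so n = 2.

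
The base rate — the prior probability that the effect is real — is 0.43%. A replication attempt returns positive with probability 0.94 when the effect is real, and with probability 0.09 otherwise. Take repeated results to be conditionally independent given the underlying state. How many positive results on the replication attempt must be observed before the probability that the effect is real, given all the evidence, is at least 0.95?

Prior odds = 0.0043/0.9957 = 43/9957.
Likelihood ratio of a positive result = 0.94/0.09 = 94/9.
Target odds: 0.95 ÷ 0.05 = 19.
Need (43/9957) × (94/9)ⁿ ≥ 19, i.e. (94/9)ⁿ ≥ 189183/43.
(94/9)³ = 830584/729 falls short of 189183/43 but (94/9)⁴ = 78074896/6561 reaches it, so n = 4.

4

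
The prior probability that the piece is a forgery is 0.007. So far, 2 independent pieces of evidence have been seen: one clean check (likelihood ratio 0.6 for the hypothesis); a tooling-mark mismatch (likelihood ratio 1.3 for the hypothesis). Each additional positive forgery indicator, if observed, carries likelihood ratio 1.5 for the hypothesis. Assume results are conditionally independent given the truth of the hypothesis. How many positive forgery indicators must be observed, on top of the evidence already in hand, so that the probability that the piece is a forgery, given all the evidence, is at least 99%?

25

Prior odds = 0.007/0.993 = 7/993.
Combined Bayes factor of the evidence already in hand = 0.6 × 1.3 = 0.78.
Odds after that evidence = (7/993) × 0.78 = 91/16550.
Target odds = 0.99/0.01 = 99.
Need 1.5ⁿ ≥ 99 ÷ (91/16550) = 1638450/91.
1.5²⁴ ≈16834.1 falls short of 1638450/91 but 1.5²⁵ ≈25251.2 reaches it, so n = 25.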